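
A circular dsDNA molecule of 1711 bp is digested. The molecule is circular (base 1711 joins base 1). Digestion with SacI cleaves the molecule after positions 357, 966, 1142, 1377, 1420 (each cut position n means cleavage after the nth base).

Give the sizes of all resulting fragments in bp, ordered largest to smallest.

648, 609, 235, 176, 43 bp

Circular molecule, 5 cuts → 5 fragments:
  966 − 357 = 609 bp
  1142 − 966 = 176 bp
  1377 − 1142 = 235 bp
  1420 − 1377 = 43 bp
  wrap: 1711 − 1420 + 357 = 648 bp
Sorted largest to smallest: 648, 609, 235, 176, 43 bp.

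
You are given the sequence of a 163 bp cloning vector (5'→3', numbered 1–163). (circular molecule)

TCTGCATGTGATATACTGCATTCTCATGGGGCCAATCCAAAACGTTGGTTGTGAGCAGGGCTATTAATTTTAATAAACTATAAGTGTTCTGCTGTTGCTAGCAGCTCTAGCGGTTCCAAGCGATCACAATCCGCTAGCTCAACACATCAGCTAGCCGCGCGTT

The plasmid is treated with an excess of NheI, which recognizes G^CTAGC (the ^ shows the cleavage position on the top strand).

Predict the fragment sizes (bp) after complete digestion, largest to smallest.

NheI sites (GCTAGC) start at positions 97, 133, 150.
NheI cuts after the first base of each site, so after positions 97, 133, 150.
Circular molecule, 3 cuts → 3 fragments:
  98–133 → 36 bp
  134–150 → 17 bp
  151–163 then 1–97 → 13 + 97 = 110 bp
Sorted largest to smallest: 110, 36, 17 bp.

110, 36, 17 bp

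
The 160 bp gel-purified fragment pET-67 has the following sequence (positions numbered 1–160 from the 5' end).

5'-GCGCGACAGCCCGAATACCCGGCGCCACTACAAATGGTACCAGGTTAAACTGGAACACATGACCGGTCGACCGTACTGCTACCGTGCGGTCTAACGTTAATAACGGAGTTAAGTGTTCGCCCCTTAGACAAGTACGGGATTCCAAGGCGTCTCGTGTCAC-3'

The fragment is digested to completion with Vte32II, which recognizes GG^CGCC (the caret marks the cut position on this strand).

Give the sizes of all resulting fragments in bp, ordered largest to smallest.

138, 22 bp

The Vte32II site (GGCGCC) starts at position 21.
Vte32II cuts after base 2 of each site, so after position 22.
Linear molecule, 1 cut → 2 fragments:
  1–22 → 22 bp
  23–160 → 138 bp
Sorted largest to smallest: 138, 22 bp.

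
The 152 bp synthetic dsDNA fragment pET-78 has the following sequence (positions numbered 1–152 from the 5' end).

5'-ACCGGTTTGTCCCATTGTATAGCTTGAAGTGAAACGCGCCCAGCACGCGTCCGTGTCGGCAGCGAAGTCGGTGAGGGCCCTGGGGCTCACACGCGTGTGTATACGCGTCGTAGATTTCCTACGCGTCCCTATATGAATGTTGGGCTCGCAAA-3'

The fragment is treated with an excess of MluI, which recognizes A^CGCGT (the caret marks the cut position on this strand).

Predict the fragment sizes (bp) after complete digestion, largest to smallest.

MluI sites (ACGCGT) start at positions 45, 91, 103, 121.
MluI cuts after the first base of each site, so after positions 45, 91, 103, 121.
Linear molecule, 4 cuts → 5 fragments:
  1–45 → 45 bp
  46–91 → 46 bp
  92–103 → 12 bp
  104–121 → 18 bp
  122–152 → 31 bp
Sorted largest to smallest: 46, 45, 31, 18, 12 bp.

46, 45, 31, 18, 12 bp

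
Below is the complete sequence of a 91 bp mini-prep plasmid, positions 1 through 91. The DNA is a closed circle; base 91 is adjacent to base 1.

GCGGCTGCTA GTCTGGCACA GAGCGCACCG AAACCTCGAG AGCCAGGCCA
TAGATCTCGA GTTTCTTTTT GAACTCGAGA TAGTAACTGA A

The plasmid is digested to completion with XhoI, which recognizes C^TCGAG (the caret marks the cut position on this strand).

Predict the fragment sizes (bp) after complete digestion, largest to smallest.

XhoI sites (CTCGAG) start at positions 35, 56, 74.
XhoI cuts after the first base of each site, so after positions 35, 56, 74.
Circular molecule, 3 cuts → 3 fragments:
  36–56 → 21 bp
  57–74 → 18 bp
  75–91 then 1–35 → 17 + 35 = 52 bp
Sorted largest to smallest: 52, 21, 18 bp.

52, 21, 18 bp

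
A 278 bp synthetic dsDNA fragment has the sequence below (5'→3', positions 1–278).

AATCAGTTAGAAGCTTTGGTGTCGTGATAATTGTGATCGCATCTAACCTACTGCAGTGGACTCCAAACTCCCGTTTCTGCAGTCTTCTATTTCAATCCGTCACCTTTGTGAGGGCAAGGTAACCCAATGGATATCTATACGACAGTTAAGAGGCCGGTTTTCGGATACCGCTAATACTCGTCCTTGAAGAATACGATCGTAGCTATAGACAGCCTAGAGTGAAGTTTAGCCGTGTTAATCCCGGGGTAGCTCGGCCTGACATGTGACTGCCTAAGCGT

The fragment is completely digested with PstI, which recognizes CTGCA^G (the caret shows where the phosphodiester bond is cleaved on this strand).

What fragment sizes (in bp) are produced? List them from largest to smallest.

197, 55, 26 bp

PstI sites (CTGCAG) start at positions 51, 77.
PstI cuts after base 5 of each site (before the last base), so after positions 55, 81.
Linear molecule, 2 cuts → 3 fragments:
  1–55 → 55 bp
  56–81 → 26 bp
  82–278 → 197 bp
Sorted largest to smallest: 197, 55, 26 bp.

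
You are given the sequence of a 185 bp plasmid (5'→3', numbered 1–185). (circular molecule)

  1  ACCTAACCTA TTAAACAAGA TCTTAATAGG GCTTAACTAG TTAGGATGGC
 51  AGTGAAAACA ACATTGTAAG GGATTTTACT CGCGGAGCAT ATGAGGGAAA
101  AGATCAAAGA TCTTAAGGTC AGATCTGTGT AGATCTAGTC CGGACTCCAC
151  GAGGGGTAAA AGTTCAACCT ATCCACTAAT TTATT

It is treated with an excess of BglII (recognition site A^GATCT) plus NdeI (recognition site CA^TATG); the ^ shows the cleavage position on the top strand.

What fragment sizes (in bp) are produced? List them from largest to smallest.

72, 71, 19, 13, 10 bp

BglII sites (AGATCT) start at positions 18, 108, 121, 131.
BglII cuts after the first base of each site, so after positions 18, 108, 121, 131.
The NdeI site (CATATG) starts at position 88.
NdeI cuts after base 2 of each site, so after position 89.
Combined cut positions: 18, 89, 108, 121, 131.
Circular molecule, 5 cuts → 5 fragments:
  19–89 → 71 bp
  90–108 → 19 bp
  109–121 → 13 bp
  122–131 → 10 bp
  132–185 then 1–18 → 54 + 18 = 72 bp
Sorted largest to smallest: 72, 71, 19, 13, 10 bp.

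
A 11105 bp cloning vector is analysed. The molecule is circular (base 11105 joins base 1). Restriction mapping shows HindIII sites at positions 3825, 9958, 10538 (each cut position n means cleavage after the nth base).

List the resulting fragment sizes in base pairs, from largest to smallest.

Circular molecule, 3 cuts → 3 fragments:
  9958 − 3825 = 6133 bp
  10538 − 9958 = 580 bp
  wrap: 11105 − 10538 + 3825 = 4392 bp
Sorted largest to smallest: 6133, 4392, 580 bp.

6133, 4392, 580 bp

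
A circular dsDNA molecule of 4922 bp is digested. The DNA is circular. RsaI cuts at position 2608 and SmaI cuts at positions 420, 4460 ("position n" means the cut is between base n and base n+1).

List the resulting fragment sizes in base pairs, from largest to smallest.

Combined cut positions (sorted): 420, 2608, 4460.
Circular molecule, 3 cuts → 3 fragments:
  2608 − 420 = 2188 bp
  4460 − 2608 = 1852 bp
  wrap: 4922 − 4460 + 420 = 882 bp
Sorted largest to smallest: 2188, 1852, 882 bp.

2188, 1852, 882 bp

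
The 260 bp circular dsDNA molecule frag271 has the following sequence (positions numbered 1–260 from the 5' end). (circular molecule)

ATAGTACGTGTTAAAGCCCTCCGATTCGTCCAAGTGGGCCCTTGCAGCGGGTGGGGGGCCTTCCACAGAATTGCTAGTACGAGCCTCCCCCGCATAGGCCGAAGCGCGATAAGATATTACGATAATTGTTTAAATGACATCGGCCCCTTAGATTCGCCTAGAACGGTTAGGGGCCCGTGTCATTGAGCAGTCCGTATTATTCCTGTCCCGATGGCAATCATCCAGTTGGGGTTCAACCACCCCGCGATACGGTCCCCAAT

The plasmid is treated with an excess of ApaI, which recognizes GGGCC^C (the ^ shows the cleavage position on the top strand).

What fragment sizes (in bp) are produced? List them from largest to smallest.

ApaI sites (GGGCCC) start at positions 36, 171.
ApaI cuts after base 5 of each site (before the last base), so after positions 40, 175.
Circular molecule, 2 cuts → 2 fragments:
  41–175 → 135 bp
  176–260 then 1–40 → 85 + 40 = 125 bp
Sorted largest to smallest: 135, 125 bp.

135, 125 bp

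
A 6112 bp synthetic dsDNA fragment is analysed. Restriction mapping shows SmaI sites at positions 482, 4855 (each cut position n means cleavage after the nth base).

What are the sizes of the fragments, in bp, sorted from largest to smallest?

Linear molecule, 2 cuts → 3 fragments:
  482 − 0 = 482 bp
  4855 − 482 = 4373 bp
  6112 − 4855 = 1257 bp
Sorted largest to smallest: 4373, 1257, 482 bp.

4373, 1257, 482 bp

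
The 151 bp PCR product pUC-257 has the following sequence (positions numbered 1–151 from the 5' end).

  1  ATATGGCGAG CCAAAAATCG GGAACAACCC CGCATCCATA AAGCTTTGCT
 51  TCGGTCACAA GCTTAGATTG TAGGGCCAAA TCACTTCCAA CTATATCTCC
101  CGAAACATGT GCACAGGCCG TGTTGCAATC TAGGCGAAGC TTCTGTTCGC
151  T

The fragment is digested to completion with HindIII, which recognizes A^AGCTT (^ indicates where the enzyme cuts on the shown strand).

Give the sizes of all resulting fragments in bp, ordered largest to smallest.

HindIII sites (AAGCTT) start at positions 41, 59, 137.
HindIII cuts after the first base of each site, so after positions 41, 59, 137.
Linear molecule, 3 cuts → 4 fragments:
  1–41 → 41 bp
  42–59 → 18 bp
  60–137 → 78 bp
  138–151 → 14 bp
Sorted largest to smallest: 78, 41, 18, 14 bp.

78, 41, 18, 14 bp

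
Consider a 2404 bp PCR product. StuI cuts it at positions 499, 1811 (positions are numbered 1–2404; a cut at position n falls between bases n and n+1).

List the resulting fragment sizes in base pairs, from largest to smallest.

Linear molecule, 2 cuts → 3 fragments:
  499 − 0 = 499 bp
  1811 − 499 = 1312 bp
  2404 − 1811 = 593 bp
Sorted largest to smallest: 1312, 593, 499 bp.

1312, 593, 499 bp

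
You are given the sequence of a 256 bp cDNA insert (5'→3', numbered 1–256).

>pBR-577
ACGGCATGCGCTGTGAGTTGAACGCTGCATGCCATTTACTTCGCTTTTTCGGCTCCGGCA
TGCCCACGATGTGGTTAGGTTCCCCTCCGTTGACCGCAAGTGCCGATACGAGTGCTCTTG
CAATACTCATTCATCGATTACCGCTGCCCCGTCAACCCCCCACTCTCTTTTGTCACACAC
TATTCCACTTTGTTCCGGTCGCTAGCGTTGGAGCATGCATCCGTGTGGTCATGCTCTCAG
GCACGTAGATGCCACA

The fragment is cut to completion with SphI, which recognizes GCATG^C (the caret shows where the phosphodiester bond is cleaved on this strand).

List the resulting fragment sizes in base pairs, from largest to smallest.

155, 39, 31, 23, 8 bp

SphI sites (GCATGC) start at positions 4, 27, 58, 213.
SphI cuts after base 5 of each site (before the last base), so after positions 8, 31, 62, 217.
Linear molecule, 4 cuts → 5 fragments:
  1–8 → 8 bp
  9–31 → 23 bp
  32–62 → 31 bp
  63–217 → 155 bp
  218–256 → 39 bp
Sorted largest to smallest: 155, 39, 31, 23, 8 bp.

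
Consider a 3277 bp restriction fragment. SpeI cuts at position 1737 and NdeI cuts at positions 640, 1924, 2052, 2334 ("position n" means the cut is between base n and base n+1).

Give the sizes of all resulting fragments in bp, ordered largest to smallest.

1097, 943, 640, 282, 187, 128 bp

Combined cut positions (sorted): 640, 1737, 1924, 2052, 2334.
Linear molecule, 5 cuts → 6 fragments:
  640 − 0 = 640 bp
  1737 − 640 = 1097 bp
  1924 − 1737 = 187 bp
  2052 − 1924 = 128 bp
  2334 − 2052 = 282 bp
  3277 − 2334 = 943 bp
Sorted largest to smallest: 1097, 943, 640, 282, 187, 128 bp.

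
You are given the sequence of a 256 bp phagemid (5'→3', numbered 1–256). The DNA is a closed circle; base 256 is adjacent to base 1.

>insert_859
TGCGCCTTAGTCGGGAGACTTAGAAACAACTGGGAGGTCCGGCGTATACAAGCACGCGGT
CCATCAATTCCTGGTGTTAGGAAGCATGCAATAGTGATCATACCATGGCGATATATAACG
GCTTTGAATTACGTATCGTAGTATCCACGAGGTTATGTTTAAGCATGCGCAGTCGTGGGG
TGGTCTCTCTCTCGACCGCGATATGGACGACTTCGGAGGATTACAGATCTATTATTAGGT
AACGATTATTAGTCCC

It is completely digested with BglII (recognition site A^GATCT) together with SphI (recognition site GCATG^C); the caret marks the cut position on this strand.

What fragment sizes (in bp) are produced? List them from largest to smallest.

119, 79, 58 bp

The BglII site (AGATCT) starts at position 225.
BglII cuts after the first base of each site, so after position 225.
SphI sites (GCATGC) start at positions 84, 163.
SphI cuts after base 5 of each site (before the last base), so after positions 88, 167.
Combined cut positions: 88, 167, 225.
Circular molecule, 3 cuts → 3 fragments:
  89–167 → 79 bp
  168–225 → 58 bp
  226–256 then 1–88 → 31 + 88 = 119 bp
Sorted largest to smallest: 119, 79, 58 bp.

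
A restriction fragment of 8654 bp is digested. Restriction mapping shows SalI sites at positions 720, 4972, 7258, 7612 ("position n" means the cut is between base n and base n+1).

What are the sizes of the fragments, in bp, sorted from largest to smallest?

Linear molecule, 4 cuts → 5 fragments:
  720 − 0 = 720 bp
  4972 − 720 = 4252 bp
  7258 − 4972 = 2286 bp
  7612 − 7258 = 354 bp
  8654 − 7612 = 1042 bp
Sorted largest to smallest: 4252, 2286, 1042, 720, 354 bp.

4252, 2286, 1042, 720, 354 bp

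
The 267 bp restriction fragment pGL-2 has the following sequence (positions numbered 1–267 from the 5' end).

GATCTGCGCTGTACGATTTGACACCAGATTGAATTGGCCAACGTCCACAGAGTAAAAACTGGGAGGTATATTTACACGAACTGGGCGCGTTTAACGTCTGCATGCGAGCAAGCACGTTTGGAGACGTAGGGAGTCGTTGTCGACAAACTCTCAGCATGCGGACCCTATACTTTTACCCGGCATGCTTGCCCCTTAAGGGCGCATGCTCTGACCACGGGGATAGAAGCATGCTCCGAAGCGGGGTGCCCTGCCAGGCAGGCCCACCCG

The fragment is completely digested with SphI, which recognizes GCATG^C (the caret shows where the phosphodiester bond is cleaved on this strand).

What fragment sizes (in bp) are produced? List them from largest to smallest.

104, 54, 37, 26, 25, 21 bp

SphI sites (GCATGC) start at positions 100, 154, 180, 201, 226.
SphI cuts after base 5 of each site (before the last base), so after positions 104, 158, 184, 205, 230.
Linear molecule, 5 cuts → 6 fragments:
  1–104 → 104 bp
  105–158 → 54 bp
  159–184 → 26 bp
  185–205 → 21 bp
  206–230 → 25 bp
  231–267 → 37 bp
Sorted largest to smallest: 104, 54, 37, 26, 25, 21 bp.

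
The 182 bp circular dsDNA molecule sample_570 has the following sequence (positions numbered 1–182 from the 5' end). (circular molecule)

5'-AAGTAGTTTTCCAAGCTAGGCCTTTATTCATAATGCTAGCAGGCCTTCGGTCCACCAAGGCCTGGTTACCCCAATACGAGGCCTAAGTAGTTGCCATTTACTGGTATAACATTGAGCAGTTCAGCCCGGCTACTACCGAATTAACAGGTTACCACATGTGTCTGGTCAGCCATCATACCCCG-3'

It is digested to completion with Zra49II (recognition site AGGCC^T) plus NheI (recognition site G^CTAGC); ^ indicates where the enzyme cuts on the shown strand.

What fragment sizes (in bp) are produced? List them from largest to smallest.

121, 21, 17, 13, 10 bp

Zra49II sites (AGGCCT) start at positions 18, 41, 58, 79.
Zra49II cuts after base 5 of each site (before the last base), so after positions 22, 45, 62, 83.
The NheI site (GCTAGC) starts at position 35.
NheI cuts after the first base of each site, so after position 35.
Combined cut positions: 22, 35, 45, 62, 83.
Circular molecule, 5 cuts → 5 fragments:
  23–35 → 13 bp
  36–45 → 10 bp
  46–62 → 17 bp
  63–83 → 21 bp
  84–182 then 1–22 → 99 + 22 = 121 bp
Sorted largest to smallest: 121, 21, 17, 13, 10 bp.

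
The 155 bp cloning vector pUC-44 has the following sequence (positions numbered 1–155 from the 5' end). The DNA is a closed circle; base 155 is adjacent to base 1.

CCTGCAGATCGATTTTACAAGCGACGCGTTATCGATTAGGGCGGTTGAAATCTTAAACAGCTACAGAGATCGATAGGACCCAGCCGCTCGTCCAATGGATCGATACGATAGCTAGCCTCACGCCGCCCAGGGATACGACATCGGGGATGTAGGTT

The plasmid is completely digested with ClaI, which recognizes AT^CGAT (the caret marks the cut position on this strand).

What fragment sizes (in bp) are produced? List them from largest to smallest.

64, 38, 30, 23 bp

ClaI sites (ATCGAT) start at positions 8, 31, 69, 99.
ClaI cuts after base 2 of each site, so after positions 9, 32, 70, 100.
Circular molecule, 4 cuts → 4 fragments:
  10–32 → 23 bp
  33–70 → 38 bp
  71–100 → 30 bp
  101–155 then 1–9 → 55 + 9 = 64 bp
Sorted largest to smallest: 64, 38, 30, 23 bp.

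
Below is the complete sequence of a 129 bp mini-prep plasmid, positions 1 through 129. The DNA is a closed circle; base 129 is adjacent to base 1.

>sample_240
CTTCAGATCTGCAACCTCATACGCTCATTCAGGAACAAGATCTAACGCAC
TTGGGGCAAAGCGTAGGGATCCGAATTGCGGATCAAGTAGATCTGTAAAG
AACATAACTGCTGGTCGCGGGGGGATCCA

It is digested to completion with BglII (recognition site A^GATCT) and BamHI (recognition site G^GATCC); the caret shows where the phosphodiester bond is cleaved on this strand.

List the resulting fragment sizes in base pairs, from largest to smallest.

BglII sites (AGATCT) start at positions 5, 38, 89.
BglII cuts after the first base of each site, so after positions 5, 38, 89.
BamHI sites (GGATCC) start at positions 67, 123.
BamHI cuts after the first base of each site, so after positions 67, 123.
Combined cut positions: 5, 38, 67, 89, 123.
Circular molecule, 5 cuts → 5 fragments:
  6–38 → 33 bp
  39–67 → 29 bp
  68–89 → 22 bp
  90–123 → 34 bp
  124–129 then 1–5 → 6 + 5 = 11 bp
Sorted largest to smallest: 34, 33, 29, 22, 11 bp.

34, 33, 29, 22, 11 bp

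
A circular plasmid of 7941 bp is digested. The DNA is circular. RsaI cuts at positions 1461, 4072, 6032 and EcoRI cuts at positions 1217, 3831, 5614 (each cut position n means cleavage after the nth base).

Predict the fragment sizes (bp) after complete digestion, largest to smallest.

Combined cut positions (sorted): 1217, 1461, 3831, 4072, 5614, 6032.
Circular molecule, 6 cuts → 6 fragments:
  1461 − 1217 = 244 bp
  3831 − 1461 = 2370 bp
  4072 − 3831 = 241 bp
  5614 − 4072 = 1542 bp
  6032 − 5614 = 418 bp
  wrap: 7941 − 6032 + 1217 = 3126 bp
Sorted largest to smallest: 3126, 2370, 1542, 418, 244, 241 bp.

3126, 2370, 1542, 418, 244, 241 bp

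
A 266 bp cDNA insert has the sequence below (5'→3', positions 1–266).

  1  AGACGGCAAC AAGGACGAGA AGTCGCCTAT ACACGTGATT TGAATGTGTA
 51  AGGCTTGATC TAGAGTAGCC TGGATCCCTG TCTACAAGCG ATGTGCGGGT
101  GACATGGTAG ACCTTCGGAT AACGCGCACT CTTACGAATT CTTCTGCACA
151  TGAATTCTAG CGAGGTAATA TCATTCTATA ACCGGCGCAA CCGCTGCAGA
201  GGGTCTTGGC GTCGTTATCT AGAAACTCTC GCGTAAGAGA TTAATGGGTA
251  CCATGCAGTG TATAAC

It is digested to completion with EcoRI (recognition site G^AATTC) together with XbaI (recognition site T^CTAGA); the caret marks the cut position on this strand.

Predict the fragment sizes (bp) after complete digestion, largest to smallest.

77, 66, 59, 48, 16 bp

EcoRI sites (GAATTC) start at positions 136, 152.
EcoRI cuts after the first base of each site, so after positions 136, 152.
XbaI sites (TCTAGA) start at positions 59, 218.
XbaI cuts after the first base of each site, so after positions 59, 218.
Combined cut positions: 59, 136, 152, 218.
Linear molecule, 4 cuts → 5 fragments:
  1–59 → 59 bp
  60–136 → 77 bp
  137–152 → 16 bp
  153–218 → 66 bp
  219–266 → 48 bp
Sorted largest to smallest: 77, 66, 59, 48, 16 bp.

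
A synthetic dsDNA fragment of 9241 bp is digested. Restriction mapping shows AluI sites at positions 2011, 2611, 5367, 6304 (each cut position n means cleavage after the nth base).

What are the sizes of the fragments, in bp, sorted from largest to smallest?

Linear molecule, 4 cuts → 5 fragments:
  2011 − 0 = 2011 bp
  2611 − 2011 = 600 bp
  5367 − 2611 = 2756 bp
  6304 − 5367 = 937 bp
  9241 − 6304 = 2937 bp
Sorted largest to smallest: 2937, 2756, 2011, 937, 600 bp.

2937, 2756, 2011, 937, 600 bp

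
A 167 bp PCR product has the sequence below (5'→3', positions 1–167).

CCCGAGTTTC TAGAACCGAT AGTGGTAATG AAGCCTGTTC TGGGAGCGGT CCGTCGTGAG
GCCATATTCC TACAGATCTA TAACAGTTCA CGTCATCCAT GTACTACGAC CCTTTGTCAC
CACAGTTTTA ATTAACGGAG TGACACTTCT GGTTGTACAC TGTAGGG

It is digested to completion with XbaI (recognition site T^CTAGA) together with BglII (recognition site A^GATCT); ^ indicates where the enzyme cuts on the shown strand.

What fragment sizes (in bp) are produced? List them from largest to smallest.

93, 65, 9 bp

The XbaI site (TCTAGA) starts at position 9.
XbaI cuts after the first base of each site, so after position 9.
The BglII site (AGATCT) starts at position 74.
BglII cuts after the first base of each site, so after position 74.
Combined cut positions: 9, 74.
Linear molecule, 2 cuts → 3 fragments:
  1–9 → 9 bp
  10–74 → 65 bp
  75–167 → 93 bp
Sorted largest to smallest: 93, 65, 9 bp.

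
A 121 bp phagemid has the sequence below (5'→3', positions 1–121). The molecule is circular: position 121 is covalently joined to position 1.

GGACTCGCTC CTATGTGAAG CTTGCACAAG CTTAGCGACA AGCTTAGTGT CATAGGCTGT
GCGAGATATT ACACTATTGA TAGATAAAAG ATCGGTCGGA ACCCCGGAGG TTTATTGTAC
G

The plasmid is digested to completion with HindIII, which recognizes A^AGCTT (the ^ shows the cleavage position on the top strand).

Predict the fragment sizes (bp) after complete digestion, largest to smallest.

HindIII sites (AAGCTT) start at positions 18, 28, 40.
HindIII cuts after the first base of each site, so after positions 18, 28, 40.
Circular molecule, 3 cuts → 3 fragments:
  19–28 → 10 bp
  29–40 → 12 bp
  41–121 then 1–18 → 81 + 18 = 99 bp
Sorted largest to smallest: 99, 12, 10 bp.

99, 12, 10 bp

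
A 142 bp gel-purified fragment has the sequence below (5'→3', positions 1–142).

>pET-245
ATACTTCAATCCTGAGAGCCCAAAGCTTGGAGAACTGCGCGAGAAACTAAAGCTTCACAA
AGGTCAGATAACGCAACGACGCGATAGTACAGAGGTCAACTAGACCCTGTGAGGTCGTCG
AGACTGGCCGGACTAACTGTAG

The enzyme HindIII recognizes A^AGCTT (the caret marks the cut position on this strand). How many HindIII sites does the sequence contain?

AAGCTT occurs starting at positions 23, 50.
HindIII cuts at 2 sites.

2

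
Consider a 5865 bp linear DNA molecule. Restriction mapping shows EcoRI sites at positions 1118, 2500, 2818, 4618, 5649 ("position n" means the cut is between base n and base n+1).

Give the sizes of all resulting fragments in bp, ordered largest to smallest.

1800, 1382, 1118, 1031, 318, 216 bp

Linear molecule, 5 cuts → 6 fragments:
  1118 − 0 = 1118 bp
  2500 − 1118 = 1382 bp
  2818 − 2500 = 318 bp
  4618 − 2818 = 1800 bp
  5649 − 4618 = 1031 bp
  5865 − 5649 = 216 bp
Sorted largest to smallest: 1800, 1382, 1118, 1031, 318, 216 bp.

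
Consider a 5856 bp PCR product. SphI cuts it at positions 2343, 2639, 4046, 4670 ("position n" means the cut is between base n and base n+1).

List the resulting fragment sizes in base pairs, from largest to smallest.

Linear molecule, 4 cuts → 5 fragments:
  2343 − 0 = 2343 bp
  2639 − 2343 = 296 bp
  4046 − 2639 = 1407 bp
  4670 − 4046 = 624 bp
  5856 − 4670 = 1186 bp
Sorted largest to smallest: 2343, 1407, 1186, 624, 296 bp.

2343, 1407, 1186, 624, 296 bp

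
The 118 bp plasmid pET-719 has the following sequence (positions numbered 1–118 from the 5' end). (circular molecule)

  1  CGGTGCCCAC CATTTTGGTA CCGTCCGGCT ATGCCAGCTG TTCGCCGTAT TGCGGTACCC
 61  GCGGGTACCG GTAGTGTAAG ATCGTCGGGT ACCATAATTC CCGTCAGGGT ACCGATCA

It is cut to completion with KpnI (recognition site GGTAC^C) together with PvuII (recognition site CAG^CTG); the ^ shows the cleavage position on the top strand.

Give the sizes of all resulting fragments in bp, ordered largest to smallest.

KpnI sites (GGTACC) start at positions 17, 54, 64, 88, 108.
KpnI cuts after base 5 of each site (before the last base), so after positions 21, 58, 68, 92, 112.
The PvuII site (CAGCTG) starts at position 35.
PvuII cuts after base 3 of each site, so after position 37.
Combined cut positions: 21, 37, 58, 68, 92, 112.
Circular molecule, 6 cuts → 6 fragments:
  22–37 → 16 bp
  38–58 → 21 bp
  59–68 → 10 bp
  69–92 → 24 bp
  93–112 → 20 bp
  113–118 then 1–21 → 6 + 21 = 27 bp
Sorted largest to smallest: 27, 24, 21, 20, 16, 10 bp.

27, 24, 21, 20, 16, 10 bp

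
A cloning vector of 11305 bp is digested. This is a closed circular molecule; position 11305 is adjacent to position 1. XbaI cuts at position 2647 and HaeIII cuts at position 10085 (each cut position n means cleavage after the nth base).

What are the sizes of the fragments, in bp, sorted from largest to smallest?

7438, 3867 bp

Combined cut positions (sorted): 2647, 10085.
Circular molecule, 2 cuts → 2 fragments:
  10085 − 2647 = 7438 bp
  wrap: 11305 − 10085 + 2647 = 3867 bp
Sorted largest to smallest: 7438, 3867 bp.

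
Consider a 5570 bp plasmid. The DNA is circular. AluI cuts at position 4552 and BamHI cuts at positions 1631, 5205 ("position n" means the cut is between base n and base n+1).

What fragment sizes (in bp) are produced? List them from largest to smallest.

Combined cut positions (sorted): 1631, 4552, 5205.
Circular molecule, 3 cuts → 3 fragments:
  4552 − 1631 = 2921 bp
  5205 − 4552 = 653 bp
  wrap: 5570 − 5205 + 1631 = 1996 bp
Sorted largest to smallest: 2921, 1996, 653 bp.

2921, 1996, 653 bp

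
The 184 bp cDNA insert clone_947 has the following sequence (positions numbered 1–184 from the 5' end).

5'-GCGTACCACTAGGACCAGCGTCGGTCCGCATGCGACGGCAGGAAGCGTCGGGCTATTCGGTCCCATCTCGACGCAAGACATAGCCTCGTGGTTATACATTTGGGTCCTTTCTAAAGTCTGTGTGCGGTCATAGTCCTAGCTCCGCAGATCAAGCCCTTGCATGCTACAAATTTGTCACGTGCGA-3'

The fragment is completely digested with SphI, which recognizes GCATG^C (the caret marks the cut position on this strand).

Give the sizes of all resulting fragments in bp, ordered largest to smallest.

SphI sites (GCATGC) start at positions 28, 159.
SphI cuts after base 5 of each site (before the last base), so after positions 32, 163.
Linear molecule, 2 cuts → 3 fragments:
  1–32 → 32 bp
  33–163 → 131 bp
  164–184 → 21 bp
Sorted largest to smallest: 131, 32, 21 bp.

131, 32, 21 bp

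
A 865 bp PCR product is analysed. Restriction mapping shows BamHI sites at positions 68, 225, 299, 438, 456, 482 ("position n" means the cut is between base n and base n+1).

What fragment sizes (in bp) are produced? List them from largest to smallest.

Linear molecule, 6 cuts → 7 fragments:
  68 − 0 = 68 bp
  225 − 68 = 157 bp
  299 − 225 = 74 bp
  438 − 299 = 139 bp
  456 − 438 = 18 bp
  482 − 456 = 26 bp
  865 − 482 = 383 bp
Sorted largest to smallest: 383, 157, 139, 74, 68, 26, 18 bp.

383, 157, 139, 74, 68, 26, 18 bp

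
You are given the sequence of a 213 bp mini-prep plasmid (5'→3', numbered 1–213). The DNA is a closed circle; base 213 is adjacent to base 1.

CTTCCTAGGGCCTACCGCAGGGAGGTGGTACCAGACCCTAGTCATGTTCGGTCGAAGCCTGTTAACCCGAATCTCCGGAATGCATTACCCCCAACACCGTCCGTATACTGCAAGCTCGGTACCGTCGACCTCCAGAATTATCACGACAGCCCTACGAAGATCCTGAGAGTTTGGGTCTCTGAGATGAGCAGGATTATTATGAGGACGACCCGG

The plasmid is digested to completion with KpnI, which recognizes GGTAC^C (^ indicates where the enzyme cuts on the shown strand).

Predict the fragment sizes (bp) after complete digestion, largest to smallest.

KpnI sites (GGTACC) start at positions 27, 118.
KpnI cuts after base 5 of each site (before the last base), so after positions 31, 122.
Circular molecule, 2 cuts → 2 fragments:
  32–122 → 91 bp
  123–213 then 1–31 → 91 + 31 = 122 bp
Sorted largest to smallest: 122, 91 bp.

122, 91 bp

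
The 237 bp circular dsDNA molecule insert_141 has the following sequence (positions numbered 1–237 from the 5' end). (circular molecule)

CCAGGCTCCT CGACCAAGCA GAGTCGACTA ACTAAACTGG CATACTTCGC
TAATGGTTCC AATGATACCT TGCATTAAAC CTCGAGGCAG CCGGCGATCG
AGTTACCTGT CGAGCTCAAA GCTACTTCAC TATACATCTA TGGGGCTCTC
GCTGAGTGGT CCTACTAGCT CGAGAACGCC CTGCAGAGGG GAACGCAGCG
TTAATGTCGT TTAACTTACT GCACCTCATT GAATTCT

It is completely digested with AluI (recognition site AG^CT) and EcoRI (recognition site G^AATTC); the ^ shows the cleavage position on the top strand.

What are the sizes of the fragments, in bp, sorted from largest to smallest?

AluI sites (AGCT) start at positions 113, 120, 167.
AluI cuts after base 2 of each site, so after positions 114, 121, 168.
The EcoRI site (GAATTC) starts at position 231.
EcoRI cuts after the first base of each site, so after position 231.
Combined cut positions: 114, 121, 168, 231.
Circular molecule, 4 cuts → 4 fragments:
  115–121 → 7 bp
  122–168 → 47 bp
  169–231 → 63 bp
  232–237 then 1–114 → 6 + 114 = 120 bp
Sorted largest to smallest: 120, 63, 47, 7 bp.

120, 63, 47, 7 bp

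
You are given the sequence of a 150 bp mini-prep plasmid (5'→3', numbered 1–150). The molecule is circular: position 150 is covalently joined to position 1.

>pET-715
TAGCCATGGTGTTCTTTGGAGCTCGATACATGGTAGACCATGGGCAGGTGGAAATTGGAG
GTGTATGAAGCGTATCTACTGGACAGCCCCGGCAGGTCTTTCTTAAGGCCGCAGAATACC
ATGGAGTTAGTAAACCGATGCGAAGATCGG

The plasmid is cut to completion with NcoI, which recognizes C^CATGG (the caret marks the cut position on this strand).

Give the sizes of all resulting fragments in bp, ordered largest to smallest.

81, 35, 34 bp

NcoI sites (CCATGG) start at positions 4, 38, 119.
NcoI cuts after the first base of each site, so after positions 4, 38, 119.
Circular molecule, 3 cuts → 3 fragments:
  5–38 → 34 bp
  39–119 → 81 bp
  120–150 then 1–4 → 31 + 4 = 35 bp
Sorted largest to smallest: 81, 35, 34 bp.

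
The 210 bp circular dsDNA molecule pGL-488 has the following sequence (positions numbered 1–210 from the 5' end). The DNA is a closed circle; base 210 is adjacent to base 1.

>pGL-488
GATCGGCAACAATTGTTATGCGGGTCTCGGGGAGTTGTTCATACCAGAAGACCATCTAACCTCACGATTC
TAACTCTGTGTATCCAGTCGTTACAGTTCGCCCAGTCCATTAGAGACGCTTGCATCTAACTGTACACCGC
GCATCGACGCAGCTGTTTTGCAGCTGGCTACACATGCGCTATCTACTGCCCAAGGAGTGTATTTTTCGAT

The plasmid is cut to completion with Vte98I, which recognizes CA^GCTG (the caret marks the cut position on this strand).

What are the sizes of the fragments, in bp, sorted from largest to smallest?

199, 11 bp

Vte98I sites (CAGCTG) start at positions 150, 161.
Vte98I cuts after base 2 of each site, so after positions 151, 162.
Circular molecule, 2 cuts → 2 fragments:
  152–162 → 11 bp
  163–210 then 1–151 → 48 + 151 = 199 bp
Sorted largest to smallest: 199, 11 bp.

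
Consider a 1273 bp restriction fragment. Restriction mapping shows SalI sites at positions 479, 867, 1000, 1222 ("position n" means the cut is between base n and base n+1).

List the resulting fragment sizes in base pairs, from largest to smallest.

479, 388, 222, 133, 51 bp

Linear molecule, 4 cuts → 5 fragments:
  479 − 0 = 479 bp
  867 − 479 = 388 bp
  1000 − 867 = 133 bp
  1222 − 1000 = 222 bp
  1273 − 1222 = 51 bp
Sorted largest to smallest: 479, 388, 222, 133, 51 bp.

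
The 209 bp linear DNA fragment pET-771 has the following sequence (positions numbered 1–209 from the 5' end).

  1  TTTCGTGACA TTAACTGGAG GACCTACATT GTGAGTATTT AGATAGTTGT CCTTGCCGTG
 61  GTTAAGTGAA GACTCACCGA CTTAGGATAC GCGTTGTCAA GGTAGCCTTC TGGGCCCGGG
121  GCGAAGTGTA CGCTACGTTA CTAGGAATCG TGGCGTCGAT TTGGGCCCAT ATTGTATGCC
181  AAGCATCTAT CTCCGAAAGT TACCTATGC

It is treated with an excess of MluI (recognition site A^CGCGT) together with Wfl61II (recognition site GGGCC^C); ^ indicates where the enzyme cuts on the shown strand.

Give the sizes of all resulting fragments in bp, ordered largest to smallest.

89, 51, 42, 27 bp

The MluI site (ACGCGT) starts at position 89.
MluI cuts after the first base of each site, so after position 89.
Wfl61II sites (GGGCCC) start at positions 112, 163.
Wfl61II cuts after base 5 of each site (before the last base), so after positions 116, 167.
Combined cut positions: 89, 116, 167.
Linear molecule, 3 cuts → 4 fragments:
  1–89 → 89 bp
  90–116 → 27 bp
  117–167 → 51 bp
  168–209 → 42 bp
Sorted largest to smallest: 89, 51, 42, 27 bp.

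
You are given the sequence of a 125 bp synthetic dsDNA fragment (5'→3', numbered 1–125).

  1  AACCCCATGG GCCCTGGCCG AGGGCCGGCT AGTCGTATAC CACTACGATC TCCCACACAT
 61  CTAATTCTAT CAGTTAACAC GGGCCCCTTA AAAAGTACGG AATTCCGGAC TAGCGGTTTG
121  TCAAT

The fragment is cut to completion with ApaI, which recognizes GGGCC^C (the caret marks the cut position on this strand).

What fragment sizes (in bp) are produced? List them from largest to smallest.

72, 40, 13 bp

ApaI sites (GGGCCC) start at positions 9, 81.
ApaI cuts after base 5 of each site (before the last base), so after positions 13, 85.
Linear molecule, 2 cuts → 3 fragments:
  1–13 → 13 bp
  14–85 → 72 bp
  86–125 → 40 bp
Sorted largest to smallest: 72, 40, 13 bp.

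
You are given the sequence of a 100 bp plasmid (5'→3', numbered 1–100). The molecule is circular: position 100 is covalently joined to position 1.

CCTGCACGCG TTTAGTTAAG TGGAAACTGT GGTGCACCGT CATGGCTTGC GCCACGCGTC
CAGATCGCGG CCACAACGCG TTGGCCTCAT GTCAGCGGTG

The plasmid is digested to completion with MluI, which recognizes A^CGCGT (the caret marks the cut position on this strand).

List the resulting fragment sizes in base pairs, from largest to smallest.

48, 30, 22 bp

MluI sites (ACGCGT) start at positions 6, 54, 76.
MluI cuts after the first base of each site, so after positions 6, 54, 76.
Circular molecule, 3 cuts → 3 fragments:
  7–54 → 48 bp
  55–76 → 22 bp
  77–100 then 1–6 → 24 + 6 = 30 bp
Sorted largest to smallest: 48, 30, 22 bp.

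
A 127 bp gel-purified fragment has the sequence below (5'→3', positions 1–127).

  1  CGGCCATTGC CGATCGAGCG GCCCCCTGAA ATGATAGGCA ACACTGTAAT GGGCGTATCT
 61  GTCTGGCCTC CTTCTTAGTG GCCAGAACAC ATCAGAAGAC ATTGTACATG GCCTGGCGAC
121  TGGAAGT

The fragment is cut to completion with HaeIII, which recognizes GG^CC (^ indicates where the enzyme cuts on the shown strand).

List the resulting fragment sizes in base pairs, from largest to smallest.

HaeIII sites (GGCC) start at positions 2, 20, 65, 80, 110.
HaeIII cuts after base 2 of each site, so after positions 3, 21, 66, 81, 111.
Linear molecule, 5 cuts → 6 fragments:
  1–3 → 3 bp
  4–21 → 18 bp
  22–66 → 45 bp
  67–81 → 15 bp
  82–111 → 30 bp
  112–127 → 16 bp
Sorted largest to smallest: 45, 30, 18, 16, 15, 3 bp.

45, 30, 18, 16, 15, 3 bp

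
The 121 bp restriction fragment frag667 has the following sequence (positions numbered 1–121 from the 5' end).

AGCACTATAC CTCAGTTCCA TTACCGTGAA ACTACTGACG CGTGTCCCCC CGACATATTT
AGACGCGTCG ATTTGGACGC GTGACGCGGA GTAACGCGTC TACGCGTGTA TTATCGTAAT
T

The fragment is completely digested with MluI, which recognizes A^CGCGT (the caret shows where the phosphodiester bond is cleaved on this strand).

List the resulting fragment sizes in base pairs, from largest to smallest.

MluI sites (ACGCGT) start at positions 38, 63, 77, 94, 102.
MluI cuts after the first base of each site, so after positions 38, 63, 77, 94, 102.
Linear molecule, 5 cuts → 6 fragments:
  1–38 → 38 bp
  39–63 → 25 bp
  64–77 → 14 bp
  78–94 → 17 bp
  95–102 → 8 bp
  103–121 → 19 bp
Sorted largest to smallest: 38, 25, 19, 17, 14, 8 bp.

38, 25, 19, 17, 14, 8 bp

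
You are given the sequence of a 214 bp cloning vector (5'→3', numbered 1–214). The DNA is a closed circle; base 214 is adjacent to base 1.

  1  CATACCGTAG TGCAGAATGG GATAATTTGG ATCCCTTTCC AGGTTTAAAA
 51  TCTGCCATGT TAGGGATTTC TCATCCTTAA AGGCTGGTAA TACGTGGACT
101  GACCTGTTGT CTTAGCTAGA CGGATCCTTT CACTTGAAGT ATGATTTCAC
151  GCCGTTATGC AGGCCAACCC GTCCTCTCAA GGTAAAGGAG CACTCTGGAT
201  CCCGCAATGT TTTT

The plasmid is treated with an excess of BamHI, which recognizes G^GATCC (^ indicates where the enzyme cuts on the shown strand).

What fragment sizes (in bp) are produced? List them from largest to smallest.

BamHI sites (GGATCC) start at positions 29, 122, 197.
BamHI cuts after the first base of each site, so after positions 29, 122, 197.
Circular molecule, 3 cuts → 3 fragments:
  30–122 → 93 bp
  123–197 → 75 bp
  198–214 then 1–29 → 17 + 29 = 46 bp
Sorted largest to smallest: 93, 75, 46 bp.

93, 75, 46 bp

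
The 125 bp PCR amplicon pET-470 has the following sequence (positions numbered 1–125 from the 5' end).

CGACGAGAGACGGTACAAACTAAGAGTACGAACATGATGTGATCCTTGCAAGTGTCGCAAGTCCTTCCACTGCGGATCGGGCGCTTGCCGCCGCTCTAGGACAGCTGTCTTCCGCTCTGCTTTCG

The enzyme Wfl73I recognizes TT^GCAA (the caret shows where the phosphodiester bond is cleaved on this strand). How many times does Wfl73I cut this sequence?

TTGCAA occurs starting at position 46.
Wfl73I cuts at 1 site.

1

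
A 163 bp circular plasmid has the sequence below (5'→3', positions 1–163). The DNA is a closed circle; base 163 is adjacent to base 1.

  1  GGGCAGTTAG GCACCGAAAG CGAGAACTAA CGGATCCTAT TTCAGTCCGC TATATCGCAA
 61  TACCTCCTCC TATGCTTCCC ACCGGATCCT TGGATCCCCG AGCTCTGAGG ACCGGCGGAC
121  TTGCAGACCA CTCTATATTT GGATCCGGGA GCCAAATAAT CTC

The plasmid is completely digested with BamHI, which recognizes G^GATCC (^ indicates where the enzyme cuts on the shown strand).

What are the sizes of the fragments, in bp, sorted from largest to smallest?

54, 52, 49, 8 bp

BamHI sites (GGATCC) start at positions 32, 84, 92, 141.
BamHI cuts after the first base of each site, so after positions 32, 84, 92, 141.
Circular molecule, 4 cuts → 4 fragments:
  33–84 → 52 bp
  85–92 → 8 bp
  93–141 → 49 bp
  142–163 then 1–32 → 22 + 32 = 54 bp
Sorted largest to smallest: 54, 52, 49, 8 bp.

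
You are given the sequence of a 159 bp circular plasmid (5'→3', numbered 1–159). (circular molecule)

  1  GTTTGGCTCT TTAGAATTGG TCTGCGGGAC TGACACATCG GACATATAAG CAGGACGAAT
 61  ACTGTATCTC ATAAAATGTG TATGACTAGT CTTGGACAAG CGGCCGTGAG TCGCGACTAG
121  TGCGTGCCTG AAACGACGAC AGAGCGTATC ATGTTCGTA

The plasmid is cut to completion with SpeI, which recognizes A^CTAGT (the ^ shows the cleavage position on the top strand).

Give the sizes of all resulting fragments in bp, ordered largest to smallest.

SpeI sites (ACTAGT) start at positions 85, 116.
SpeI cuts after the first base of each site, so after positions 85, 116.
Circular molecule, 2 cuts → 2 fragments:
  86–116 → 31 bp
  117–159 then 1–85 → 43 + 85 = 128 bp
Sorted largest to smallest: 128, 31 bp.

128, 31 bp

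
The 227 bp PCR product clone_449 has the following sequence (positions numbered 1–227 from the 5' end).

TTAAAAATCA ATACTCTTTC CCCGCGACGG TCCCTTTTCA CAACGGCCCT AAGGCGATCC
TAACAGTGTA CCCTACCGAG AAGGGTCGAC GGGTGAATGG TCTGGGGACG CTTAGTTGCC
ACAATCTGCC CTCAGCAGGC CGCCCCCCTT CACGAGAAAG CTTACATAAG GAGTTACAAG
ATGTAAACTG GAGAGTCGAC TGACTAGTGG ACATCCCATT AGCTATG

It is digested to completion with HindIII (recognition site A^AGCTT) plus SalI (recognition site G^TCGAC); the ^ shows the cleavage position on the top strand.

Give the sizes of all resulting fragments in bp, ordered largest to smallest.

The HindIII site (AAGCTT) starts at position 158.
HindIII cuts after the first base of each site, so after position 158.
SalI sites (GTCGAC) start at positions 85, 195.
SalI cuts after the first base of each site, so after positions 85, 195.
Combined cut positions: 85, 158, 195.
Linear molecule, 3 cuts → 4 fragments:
  1–85 → 85 bp
  86–158 → 73 bp
  159–195 → 37 bp
  196–227 → 32 bp
Sorted largest to smallest: 85, 73, 37, 32 bp.

85, 73, 37, 32 bp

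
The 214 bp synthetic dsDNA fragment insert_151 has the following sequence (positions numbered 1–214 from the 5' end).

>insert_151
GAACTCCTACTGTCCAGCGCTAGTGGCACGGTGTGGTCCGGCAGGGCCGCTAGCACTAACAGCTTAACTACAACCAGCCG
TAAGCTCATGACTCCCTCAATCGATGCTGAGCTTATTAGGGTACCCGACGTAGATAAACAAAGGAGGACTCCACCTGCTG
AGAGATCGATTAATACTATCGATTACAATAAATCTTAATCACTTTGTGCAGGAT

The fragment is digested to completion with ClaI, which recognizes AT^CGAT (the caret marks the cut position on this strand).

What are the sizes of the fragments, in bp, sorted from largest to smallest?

ClaI sites (ATCGAT) start at positions 100, 165, 178.
ClaI cuts after base 2 of each site, so after positions 101, 166, 179.
Linear molecule, 3 cuts → 4 fragments:
  1–101 → 101 bp
  102–166 → 65 bp
  167–179 → 13 bp
  180–214 → 35 bp
Sorted largest to smallest: 101, 65, 35, 13 bp.

101, 65, 35, 13 bp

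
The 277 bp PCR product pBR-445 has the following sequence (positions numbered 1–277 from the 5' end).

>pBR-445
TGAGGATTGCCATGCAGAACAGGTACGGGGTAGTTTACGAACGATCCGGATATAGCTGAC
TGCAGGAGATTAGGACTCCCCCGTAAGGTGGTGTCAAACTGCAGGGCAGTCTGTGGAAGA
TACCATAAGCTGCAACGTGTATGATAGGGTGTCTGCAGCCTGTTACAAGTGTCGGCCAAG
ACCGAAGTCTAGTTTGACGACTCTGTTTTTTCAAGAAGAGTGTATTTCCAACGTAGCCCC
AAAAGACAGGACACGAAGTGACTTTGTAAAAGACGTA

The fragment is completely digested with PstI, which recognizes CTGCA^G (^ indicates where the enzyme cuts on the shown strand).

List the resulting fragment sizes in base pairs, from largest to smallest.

PstI sites (CTGCAG) start at positions 60, 99, 153.
PstI cuts after base 5 of each site (before the last base), so after positions 64, 103, 157.
Linear molecule, 3 cuts → 4 fragments:
  1–64 → 64 bp
  65–103 → 39 bp
  104–157 → 54 bp
  158–277 → 120 bp
Sorted largest to smallest: 120, 64, 54, 39 bp.

120, 64, 54, 39 bp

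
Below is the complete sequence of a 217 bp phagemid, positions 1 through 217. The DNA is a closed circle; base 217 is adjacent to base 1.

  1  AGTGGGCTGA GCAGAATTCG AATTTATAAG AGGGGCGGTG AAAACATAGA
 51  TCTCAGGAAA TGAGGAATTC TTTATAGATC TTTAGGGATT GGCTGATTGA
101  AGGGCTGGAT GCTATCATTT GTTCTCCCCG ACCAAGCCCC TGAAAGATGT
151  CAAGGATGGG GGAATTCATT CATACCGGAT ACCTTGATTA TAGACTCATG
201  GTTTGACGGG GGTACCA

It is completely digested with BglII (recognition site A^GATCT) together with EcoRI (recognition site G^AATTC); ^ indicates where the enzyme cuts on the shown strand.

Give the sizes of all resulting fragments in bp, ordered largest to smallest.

BglII sites (AGATCT) start at positions 48, 76.
BglII cuts after the first base of each site, so after positions 48, 76.
EcoRI sites (GAATTC) start at positions 14, 65, 162.
EcoRI cuts after the first base of each site, so after positions 14, 65, 162.
Combined cut positions: 14, 48, 65, 76, 162.
Circular molecule, 5 cuts → 5 fragments:
  15–48 → 34 bp
  49–65 → 17 bp
  66–76 → 11 bp
  77–162 → 86 bp
  163–217 then 1–14 → 55 + 14 = 69 bp
Sorted largest to smallest: 86, 69, 34, 17, 11 bp.

86, 69, 34, 17, 11 bp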